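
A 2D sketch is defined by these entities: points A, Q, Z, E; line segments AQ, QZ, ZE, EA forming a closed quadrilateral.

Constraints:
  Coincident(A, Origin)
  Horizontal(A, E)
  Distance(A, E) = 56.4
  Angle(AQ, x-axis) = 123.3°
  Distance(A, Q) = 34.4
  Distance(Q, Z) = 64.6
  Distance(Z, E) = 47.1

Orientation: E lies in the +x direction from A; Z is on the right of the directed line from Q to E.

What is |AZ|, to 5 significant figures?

30.200

A is at the origin; A and E share the same y with |AE| = 56.4 and E in +x, so E = (56.4, 0). AQ runs at 123.3° with |AQ| = 34.4, so Q = (-18.886, 28.752). Z is determined by |QZ| = 64.6 and |ZE| = 47.1 together: it lies at the intersection of circle(Q, 64.6) and circle(E, 47.1). With |QE| = 80.590, the foot of the radical line on QE is 52.423 from Q and the perpendicular offset is √(64.6² − 52.423²) = 37.750. Taking the right-of-QE solution: Z = (16.619, -25.216).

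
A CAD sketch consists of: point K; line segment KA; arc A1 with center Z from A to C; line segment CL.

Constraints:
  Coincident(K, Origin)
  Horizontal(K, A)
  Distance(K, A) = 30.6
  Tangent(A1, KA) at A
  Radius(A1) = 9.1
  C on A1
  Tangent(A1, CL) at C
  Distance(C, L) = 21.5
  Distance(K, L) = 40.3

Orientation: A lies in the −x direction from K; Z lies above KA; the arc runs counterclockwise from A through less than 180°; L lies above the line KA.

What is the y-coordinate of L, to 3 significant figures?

31.7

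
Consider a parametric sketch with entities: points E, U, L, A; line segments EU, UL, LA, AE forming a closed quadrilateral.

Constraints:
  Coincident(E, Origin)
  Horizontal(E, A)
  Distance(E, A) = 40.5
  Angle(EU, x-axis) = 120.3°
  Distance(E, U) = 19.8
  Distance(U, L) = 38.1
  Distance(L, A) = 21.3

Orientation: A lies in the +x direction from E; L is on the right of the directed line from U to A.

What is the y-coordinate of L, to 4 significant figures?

-6.234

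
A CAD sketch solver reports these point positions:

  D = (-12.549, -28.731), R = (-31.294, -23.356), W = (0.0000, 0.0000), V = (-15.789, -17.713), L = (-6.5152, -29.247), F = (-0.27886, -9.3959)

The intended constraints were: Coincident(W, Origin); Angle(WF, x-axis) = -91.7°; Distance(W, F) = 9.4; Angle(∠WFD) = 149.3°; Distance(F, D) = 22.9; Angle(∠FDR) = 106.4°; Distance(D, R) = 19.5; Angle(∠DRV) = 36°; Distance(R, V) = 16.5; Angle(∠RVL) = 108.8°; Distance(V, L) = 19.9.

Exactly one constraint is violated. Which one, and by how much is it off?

Distance(V, L) = 19.9 — off by 5.10.

W = (0.00, 0.00) ✓; WF at -91.70° ✓; |WF| = 9.400 ✓; ∠WFD = 149.3° ✓; |FD| = 22.90 ✓; ∠FDR = 106.4° ✓; |DR| = 19.50 ✓; ∠DRV = 36.00° ✓; |RV| = 16.50 ✓; ∠RVL = 108.8° ✓; |VL| = 14.80 ✗.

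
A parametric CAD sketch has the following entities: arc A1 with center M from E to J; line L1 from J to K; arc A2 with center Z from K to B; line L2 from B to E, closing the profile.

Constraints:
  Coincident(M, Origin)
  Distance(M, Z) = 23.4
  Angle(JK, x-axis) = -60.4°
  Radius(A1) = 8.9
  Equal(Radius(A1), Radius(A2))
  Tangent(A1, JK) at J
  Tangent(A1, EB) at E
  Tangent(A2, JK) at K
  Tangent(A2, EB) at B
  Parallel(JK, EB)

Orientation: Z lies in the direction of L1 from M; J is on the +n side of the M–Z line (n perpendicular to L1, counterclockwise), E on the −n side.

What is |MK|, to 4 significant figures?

25.04

The slot axis is L1's direction at -60.4°, so u = (cos -60.4°, sin -60.4°) = (0.4939, -0.8695) and n = (−sin -60.4°, cos -60.4°) = (0.8695, 0.4939). M is at the origin and Z lies 23.4 along u from M, so Z = 23.4·u = (11.56, -20.35). Tangency of A1 to both parallel lines with radius 8.9 puts J and E at M ± 8.9·n: J = (7.739, 4.396), E = (-7.739, -4.396). Equal radii place K and B the same way about Z: K = Z + 8.9·n = (19.30, -15.95), B = Z − 8.9·n = (3.820, -24.74). Then |MK| = |K − M| = 25.04.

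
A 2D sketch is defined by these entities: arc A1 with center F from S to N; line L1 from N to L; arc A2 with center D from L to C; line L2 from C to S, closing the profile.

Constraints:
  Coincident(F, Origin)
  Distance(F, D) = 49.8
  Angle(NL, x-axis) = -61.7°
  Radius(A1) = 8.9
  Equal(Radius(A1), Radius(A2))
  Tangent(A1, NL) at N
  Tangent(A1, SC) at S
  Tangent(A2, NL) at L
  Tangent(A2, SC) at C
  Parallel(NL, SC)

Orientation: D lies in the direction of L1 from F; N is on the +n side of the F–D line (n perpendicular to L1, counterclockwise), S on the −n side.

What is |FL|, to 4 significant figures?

50.59

Tangency of A1 to both parallel lines with radius 8.9 puts N and S at F ± 8.9·n: N = (7.836, 4.219), S = (-7.836, -4.219). Equal radii place L and C the same way about D: L = D + 8.9·n = (31.45, -39.63), C = D − 8.9·n = (15.77, -48.07). Then |FL| = |L − F| = 50.59.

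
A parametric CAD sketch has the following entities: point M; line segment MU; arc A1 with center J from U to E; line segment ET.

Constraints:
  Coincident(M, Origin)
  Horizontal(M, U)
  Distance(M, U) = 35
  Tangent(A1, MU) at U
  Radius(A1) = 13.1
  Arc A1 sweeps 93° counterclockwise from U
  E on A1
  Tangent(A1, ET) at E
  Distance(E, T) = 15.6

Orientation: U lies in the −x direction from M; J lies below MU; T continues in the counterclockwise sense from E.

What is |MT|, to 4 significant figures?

55.64

M is at the origin; M and U share the same y with |MU| = 35.0 and U on the −x side, so U = (-35.00, 0.000). The tangent condition forces JU to be normal to MU, so J = U + (0, -13.1) = (-35.00, -13.10). On A1, U sits at bearing 90° from J; a 93° counterclockwise sweep puts E at bearing 183°, so E = J + 13.1·(cos 183°, sin 183°) = (-48.08, -13.79). Since A1 is tangent to ET there, JE ⟂ ET, so ET runs along (−sin 183°, cos 183°); with |ET| = 15.6, T = (-47.27, -29.36). Then |MT| = |T − M| = 55.64.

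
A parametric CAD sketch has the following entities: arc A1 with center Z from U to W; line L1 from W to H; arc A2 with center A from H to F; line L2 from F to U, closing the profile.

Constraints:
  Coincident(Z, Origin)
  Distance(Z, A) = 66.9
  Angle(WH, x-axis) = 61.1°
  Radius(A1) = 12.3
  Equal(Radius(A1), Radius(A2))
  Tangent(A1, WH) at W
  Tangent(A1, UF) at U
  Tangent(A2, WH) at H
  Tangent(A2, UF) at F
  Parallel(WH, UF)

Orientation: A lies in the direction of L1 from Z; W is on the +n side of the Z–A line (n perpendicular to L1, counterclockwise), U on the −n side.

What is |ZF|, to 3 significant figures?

68.0

The slot axis is L1's direction at 61.1°, so u = (cos 61.1°, sin 61.1°) = (0.483, 0.875) and n = (−sin 61.1°, cos 61.1°) = (-0.875, 0.483). Z is at the origin and A lies 66.9 along u from Z, so A = 66.9·u = (32.3, 58.6). Tangency of A1 to both parallel lines with radius 12.3 puts W and U at Z ± 12.3·n: W = (-10.8, 5.94), U = (10.8, -5.94). Equal radii place H and F the same way about A: H = A + 12.3·n = (21.6, 64.5), F = A − 12.3·n = (43.1, 52.6). Then |ZF| = |F − Z| = 68.0.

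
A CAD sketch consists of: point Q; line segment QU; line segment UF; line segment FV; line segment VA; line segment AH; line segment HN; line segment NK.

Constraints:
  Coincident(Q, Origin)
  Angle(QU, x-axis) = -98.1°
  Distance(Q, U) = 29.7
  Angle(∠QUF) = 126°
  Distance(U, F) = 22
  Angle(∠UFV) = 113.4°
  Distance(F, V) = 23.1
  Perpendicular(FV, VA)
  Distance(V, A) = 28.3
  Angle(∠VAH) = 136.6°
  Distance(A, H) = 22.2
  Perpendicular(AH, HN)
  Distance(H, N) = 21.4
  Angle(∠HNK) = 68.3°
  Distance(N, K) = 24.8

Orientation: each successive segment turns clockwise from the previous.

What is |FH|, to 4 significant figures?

45.12

Q is at the origin; QU runs at -98.1° with length 29.7, so U = (-4.185, -29.40). ∠QUF = 126.0° gives UF at -152.1° from the x-axis; with |UF| = 22.0, F = (-23.63, -39.70). ∠UFV = 113.4° gives FV at 141.3° from the x-axis; with |FV| = 23.1, V = (-41.66, -25.26). FV is perpendicular to VA, so VA runs at 51.30°; with |VA| = 28.3, A = (-23.96, -3.169). ∠VAH = 136.6° gives AH at 7.900° from the x-axis; with |AH| = 22.2, H = (-1.972, -0.1176). Then |FH| = |H − F| = 45.12.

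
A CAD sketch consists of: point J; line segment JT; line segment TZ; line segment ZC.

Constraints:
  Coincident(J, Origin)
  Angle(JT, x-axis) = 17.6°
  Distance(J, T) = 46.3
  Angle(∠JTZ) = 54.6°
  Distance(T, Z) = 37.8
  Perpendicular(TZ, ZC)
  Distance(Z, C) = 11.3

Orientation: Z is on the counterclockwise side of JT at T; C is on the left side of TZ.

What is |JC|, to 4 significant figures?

28.63

∠JTZ = 54.6°, so TZ runs at 17.6° + (180° − 54.6°) = 143.0° from the x-axis; with |TZ| = 37.8, Z = T + 37.8·(cos 143.0°, sin 143.0°) = (13.94, 36.75). TZ ⟂ ZC; with |ZC| = 11.3 on the left of TZ, C = Z + 11.3·(-0.6018, -0.7986) = (7.144, 27.72). Then |JC| = |C − J| = 28.63.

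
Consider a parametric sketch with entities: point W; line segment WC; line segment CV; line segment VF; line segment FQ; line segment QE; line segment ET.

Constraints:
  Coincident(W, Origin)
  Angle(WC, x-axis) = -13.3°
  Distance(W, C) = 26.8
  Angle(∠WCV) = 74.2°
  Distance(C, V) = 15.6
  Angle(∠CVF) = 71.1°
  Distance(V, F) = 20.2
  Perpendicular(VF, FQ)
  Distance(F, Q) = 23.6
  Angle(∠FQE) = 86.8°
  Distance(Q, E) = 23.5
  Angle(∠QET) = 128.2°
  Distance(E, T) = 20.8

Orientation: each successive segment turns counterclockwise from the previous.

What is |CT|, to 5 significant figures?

22.369

W is at the origin; WC runs at -13.3° with length 26.8, so C = (26.081, -6.1653). ∠WCV = 74.2° gives CV at 92.500° from the x-axis; with |CV| = 15.6, V = (25.401, 9.4198). ∠CVF = 71.1° gives VF at -158.60° from the x-axis; with |VF| = 20.2, F = (6.5934, 2.0493). The perpendicularity gives FQ at right angles to VF, so FQ runs at -68.600°; with |FQ| = 23.6, Q = (15.204, -19.924). ∠FQE = 86.8° gives QE at 24.600° from the x-axis; with |QE| = 23.5, E = (36.572, -10.141). ∠QET = 128.2° gives ET at 76.400° from the x-axis; with |ET| = 20.8, T = (41.463, 10.076). Then |CT| = |T − C| = 22.369.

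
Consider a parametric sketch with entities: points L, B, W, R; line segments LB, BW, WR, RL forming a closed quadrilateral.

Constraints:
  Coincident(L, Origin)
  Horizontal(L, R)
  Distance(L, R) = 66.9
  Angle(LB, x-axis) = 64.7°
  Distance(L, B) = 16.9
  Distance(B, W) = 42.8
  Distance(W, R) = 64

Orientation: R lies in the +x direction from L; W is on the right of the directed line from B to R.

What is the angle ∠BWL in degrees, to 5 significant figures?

15.808°

Checks: |BW| = 42.80 ✓; |WR| = 64.00 ✓.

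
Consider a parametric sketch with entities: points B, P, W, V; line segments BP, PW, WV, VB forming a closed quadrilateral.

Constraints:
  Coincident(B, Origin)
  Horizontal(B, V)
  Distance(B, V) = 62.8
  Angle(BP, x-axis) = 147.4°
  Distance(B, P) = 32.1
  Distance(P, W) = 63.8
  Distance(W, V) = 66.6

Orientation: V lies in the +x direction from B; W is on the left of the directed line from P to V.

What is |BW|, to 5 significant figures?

59.947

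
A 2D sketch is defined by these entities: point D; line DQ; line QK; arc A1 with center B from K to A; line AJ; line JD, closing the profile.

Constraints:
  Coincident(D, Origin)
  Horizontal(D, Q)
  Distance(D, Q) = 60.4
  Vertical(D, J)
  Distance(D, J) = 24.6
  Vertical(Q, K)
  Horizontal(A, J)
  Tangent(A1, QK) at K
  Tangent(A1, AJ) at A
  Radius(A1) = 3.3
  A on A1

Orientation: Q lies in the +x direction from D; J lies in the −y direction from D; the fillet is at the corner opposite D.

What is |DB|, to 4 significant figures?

60.94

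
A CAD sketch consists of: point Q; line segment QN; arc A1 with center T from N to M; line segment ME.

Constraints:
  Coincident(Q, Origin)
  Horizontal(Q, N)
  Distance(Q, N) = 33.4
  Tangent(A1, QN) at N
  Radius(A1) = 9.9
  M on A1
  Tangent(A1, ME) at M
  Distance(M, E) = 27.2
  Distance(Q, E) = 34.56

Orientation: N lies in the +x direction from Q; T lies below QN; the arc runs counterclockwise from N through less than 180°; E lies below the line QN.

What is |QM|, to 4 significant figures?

24.99

Q is at the origin; QN is horizontal with |QN| = 33.4 and N on the +x side, so N = (33.40, 0.000). Tangency of A1 to QN means the radius TN is perpendicular to QN, so T = N + (0, -9.9) = (33.40, -9.900). Since TM ⟂ ME (tangency), |TE| = √(9.9² + 27.2²) = 28.95 regardless of where M sits on A1. So E lies on both circle(Q, 34.56) and circle(T, 28.95); the below-QN intersection is E = (14.16, -31.53). M is the foot of the tangent from E: M = (24.20, -6.246).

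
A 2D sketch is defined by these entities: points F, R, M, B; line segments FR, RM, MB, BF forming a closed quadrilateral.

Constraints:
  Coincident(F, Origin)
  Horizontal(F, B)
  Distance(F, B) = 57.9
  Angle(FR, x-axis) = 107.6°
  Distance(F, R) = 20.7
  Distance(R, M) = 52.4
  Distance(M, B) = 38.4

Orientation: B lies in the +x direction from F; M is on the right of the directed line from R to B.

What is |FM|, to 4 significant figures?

33.80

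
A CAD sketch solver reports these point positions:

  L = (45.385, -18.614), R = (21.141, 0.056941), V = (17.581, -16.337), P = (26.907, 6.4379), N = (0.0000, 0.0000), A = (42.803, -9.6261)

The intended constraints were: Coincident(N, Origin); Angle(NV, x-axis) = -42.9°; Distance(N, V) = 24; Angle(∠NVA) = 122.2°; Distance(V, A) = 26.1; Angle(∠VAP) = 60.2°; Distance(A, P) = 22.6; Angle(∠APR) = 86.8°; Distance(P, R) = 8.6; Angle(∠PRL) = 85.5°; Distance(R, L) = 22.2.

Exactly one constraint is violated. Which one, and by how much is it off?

Distance(R, L) = 22.2 — off by 8.40.

N = (0.00, 0.00) ✓; NV at -42.90° ✓; |NV| = 24.00 ✓; ∠NVA = 122.2° ✓; |VA| = 26.10 ✓; ∠VAP = 60.20° ✓; |AP| = 22.60 ✓; ∠APR = 86.80° ✓; |PR| = 8.600 ✓; ∠PRL = 85.50° ✓; |RL| = 30.60 ✗.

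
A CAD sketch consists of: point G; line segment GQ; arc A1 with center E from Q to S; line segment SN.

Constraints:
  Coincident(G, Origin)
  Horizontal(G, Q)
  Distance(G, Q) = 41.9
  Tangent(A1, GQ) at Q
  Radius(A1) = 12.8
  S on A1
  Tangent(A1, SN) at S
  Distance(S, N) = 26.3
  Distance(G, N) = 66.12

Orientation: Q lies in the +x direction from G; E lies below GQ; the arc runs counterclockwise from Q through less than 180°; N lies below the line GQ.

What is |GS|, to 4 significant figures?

40.00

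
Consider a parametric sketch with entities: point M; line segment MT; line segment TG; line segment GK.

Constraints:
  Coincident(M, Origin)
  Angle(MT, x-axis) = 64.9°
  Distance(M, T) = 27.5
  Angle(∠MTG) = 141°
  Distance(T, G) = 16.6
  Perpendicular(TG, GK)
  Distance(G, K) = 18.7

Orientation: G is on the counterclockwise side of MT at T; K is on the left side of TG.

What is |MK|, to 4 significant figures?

38.00

M is at the origin; MT runs at 64.9° with length 27.5, so T = 27.5·(cos 64.9°, sin 64.9°) = (11.67, 24.90). ∠MTG = 141.0°, so TG runs at 64.9° + (180° − 141.0°) = 103.9° from the x-axis; with |TG| = 16.6, G = T + 16.6·(cos 103.9°, sin 103.9°) = (7.678, 41.02). TG is perpendicular to GK; with |GK| = 18.7 on the left of TG, K = G + 18.7·(-0.9707, -0.2402) = (-10.47, 36.52). Then |MK| = |K − M| = 38.00.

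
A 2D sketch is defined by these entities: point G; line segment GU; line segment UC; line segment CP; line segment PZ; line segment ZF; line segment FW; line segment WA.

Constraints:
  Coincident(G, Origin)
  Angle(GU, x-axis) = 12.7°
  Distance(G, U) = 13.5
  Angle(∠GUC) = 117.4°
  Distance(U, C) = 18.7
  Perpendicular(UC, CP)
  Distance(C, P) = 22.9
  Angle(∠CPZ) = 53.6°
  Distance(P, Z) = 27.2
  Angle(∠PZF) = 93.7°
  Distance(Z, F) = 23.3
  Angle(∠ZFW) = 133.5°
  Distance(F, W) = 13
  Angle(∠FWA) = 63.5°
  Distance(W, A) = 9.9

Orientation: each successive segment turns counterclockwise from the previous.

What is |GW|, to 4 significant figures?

39.36

G is at the origin; GU runs at 12.7° with length 13.5, so U = (13.17, 2.968). ∠GUC = 117.4° gives UC at 75.30° from the x-axis; with |UC| = 18.7, C = (17.91, 21.06). UC ⟂ CP, so CP runs at 165.3°; with |CP| = 22.9, P = (-4.235, 26.87). ∠CPZ = 53.6° gives PZ at -68.30° from the x-axis; with |PZ| = 27.2, Z = (5.822, 1.594). ∠PZF = 93.7° gives ZF at 18.00° from the x-axis; with |ZF| = 23.3, F = (27.98, 8.795). ∠ZFW = 133.5° gives FW at 64.50° from the x-axis; with |FW| = 13.0, W = (33.58, 20.53). Then |GW| = |W − G| = 39.36.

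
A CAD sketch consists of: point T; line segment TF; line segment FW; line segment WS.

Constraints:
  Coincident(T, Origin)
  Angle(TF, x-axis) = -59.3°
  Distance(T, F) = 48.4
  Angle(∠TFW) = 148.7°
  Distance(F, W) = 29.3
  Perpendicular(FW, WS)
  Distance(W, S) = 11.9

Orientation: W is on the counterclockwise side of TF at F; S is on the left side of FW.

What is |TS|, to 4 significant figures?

71.89

T is at the origin; TF runs at -59.3° with length 48.4, so F = 48.4·(cos -59.3°, sin -59.3°) = (24.71, -41.62). ∠TFW = 148.7°, so FW runs at -59.3° + (180° − 148.7°) = -28.00° from the x-axis; with |FW| = 29.3, W = F + 29.3·(cos -28.00°, sin -28.00°) = (50.58, -55.37). FW ⟂ WS; with |WS| = 11.9 on the left of FW, S = W + 11.9·(0.4695, 0.8829) = (56.17, -44.87). Then |TS| = |S − T| = 71.89.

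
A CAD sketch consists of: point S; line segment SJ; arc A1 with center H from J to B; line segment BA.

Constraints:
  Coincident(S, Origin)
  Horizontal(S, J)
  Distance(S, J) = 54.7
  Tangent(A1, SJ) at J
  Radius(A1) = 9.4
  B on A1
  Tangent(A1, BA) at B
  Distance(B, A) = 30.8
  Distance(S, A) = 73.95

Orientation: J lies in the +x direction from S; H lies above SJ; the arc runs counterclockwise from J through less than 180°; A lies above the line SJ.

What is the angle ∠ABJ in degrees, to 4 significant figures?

132.7°

Checks: ∠(HJ, JS) = 90.00° ✓; |HJ| = 9.400 ✓; |HB| = 9.400 ✓; ∠(HB, BA) = 90.00° ✓; |BA| = 30.80 ✓; |SA| = 73.95 ✓.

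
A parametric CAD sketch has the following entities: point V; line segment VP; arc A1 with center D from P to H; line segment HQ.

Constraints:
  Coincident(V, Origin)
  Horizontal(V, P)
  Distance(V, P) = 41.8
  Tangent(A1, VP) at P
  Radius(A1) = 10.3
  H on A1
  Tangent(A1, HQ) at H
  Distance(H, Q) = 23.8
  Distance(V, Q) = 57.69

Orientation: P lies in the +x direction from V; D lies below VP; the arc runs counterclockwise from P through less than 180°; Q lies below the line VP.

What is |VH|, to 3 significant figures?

36.4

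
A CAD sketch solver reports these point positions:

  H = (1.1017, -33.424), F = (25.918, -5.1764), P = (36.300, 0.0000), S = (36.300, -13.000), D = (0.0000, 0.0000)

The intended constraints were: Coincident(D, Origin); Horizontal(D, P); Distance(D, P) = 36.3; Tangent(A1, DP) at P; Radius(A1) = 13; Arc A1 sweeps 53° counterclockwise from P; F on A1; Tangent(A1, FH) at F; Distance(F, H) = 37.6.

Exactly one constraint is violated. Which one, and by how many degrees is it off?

Tangent(A1, FH) at F — off by 4.30°.

D = (0.00, 0.00) ✓; D.y = 0.00, P.y = 0.00 ✓; |DP| = 36.30 ✓; ∠(SP, PD) = 90.00° ✓; |SP| = 13.00 ✓; bearing(S→F) − bearing(S→P) = 53.00° ✓; |SF| = 13.00 ✓; ∠(SF, FH) = 94.30° ✗; |FH| = 37.60 ✓.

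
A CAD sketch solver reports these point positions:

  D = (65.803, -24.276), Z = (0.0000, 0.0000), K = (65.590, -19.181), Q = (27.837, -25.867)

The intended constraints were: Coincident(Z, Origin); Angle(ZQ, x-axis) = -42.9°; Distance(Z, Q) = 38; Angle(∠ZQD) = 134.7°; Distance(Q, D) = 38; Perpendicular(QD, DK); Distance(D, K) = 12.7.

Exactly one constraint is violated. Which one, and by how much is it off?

Distance(D, K) = 12.7 — off by 7.60.

Z = (0.00, 0.00) ✓; ZQ at -42.90° ✓; |ZQ| = 38.00 ✓; ∠ZQD = 134.7° ✓; |QD| = 38.00 ✓; ∠(QD, DK) = 89.99° ✓; |DK| = 5.099 ✗.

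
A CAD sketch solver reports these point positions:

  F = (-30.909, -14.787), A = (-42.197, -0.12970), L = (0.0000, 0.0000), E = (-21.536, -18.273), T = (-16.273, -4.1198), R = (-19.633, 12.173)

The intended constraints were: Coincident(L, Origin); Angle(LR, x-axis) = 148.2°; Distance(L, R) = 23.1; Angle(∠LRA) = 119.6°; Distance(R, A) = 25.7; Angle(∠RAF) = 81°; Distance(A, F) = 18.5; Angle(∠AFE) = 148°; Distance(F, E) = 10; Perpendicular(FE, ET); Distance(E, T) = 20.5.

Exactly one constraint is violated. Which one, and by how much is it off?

Distance(E, T) = 20.5 — off by 5.40.

L = (0.00, 0.00) ✓; LR at 148.2° ✓; |LR| = 23.10 ✓; ∠LRA = 119.6° ✓; |RA| = 25.70 ✓; ∠RAF = 81.00° ✓; |AF| = 18.50 ✓; ∠AFE = 148.0° ✓; |FE| = 10.00 ✓; ∠(FE, ET) = 90.00° ✓; |ET| = 15.10 ✗.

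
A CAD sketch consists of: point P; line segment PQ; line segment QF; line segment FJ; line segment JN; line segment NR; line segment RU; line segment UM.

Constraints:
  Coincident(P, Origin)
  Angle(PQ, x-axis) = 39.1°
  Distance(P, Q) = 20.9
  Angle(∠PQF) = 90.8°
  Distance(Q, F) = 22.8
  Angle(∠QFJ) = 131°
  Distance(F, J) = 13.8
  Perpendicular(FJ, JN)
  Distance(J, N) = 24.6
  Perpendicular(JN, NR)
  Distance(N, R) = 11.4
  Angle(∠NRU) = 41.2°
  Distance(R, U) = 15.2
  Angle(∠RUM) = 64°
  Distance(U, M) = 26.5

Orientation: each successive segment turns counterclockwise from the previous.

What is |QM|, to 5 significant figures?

42.478

P is at the origin; PQ runs at 39.1° with length 20.9, so Q = (16.219, 13.181). ∠PQF = 90.8° gives QF at 128.30° from the x-axis; with |QF| = 22.8, F = (2.0884, 31.074). ∠QFJ = 131.0° gives FJ at 177.30° from the x-axis; with |FJ| = 13.8, J = (-11.696, 31.724). The perpendicularity gives JN at right angles to FJ, so JN runs at -92.700°; with |JN| = 24.6, N = (-12.855, 7.1514). JN is perpendicular to NR, so NR runs at -2.7000°; with |NR| = 11.4, R = (-1.4677, 6.6144). ∠NRU = 41.2° gives RU at 136.10° from the x-axis; with |RU| = 15.2, U = (-12.420, 17.154). ∠RUM = 64.0° gives UM at -107.90° from the x-axis; with |UM| = 26.5, M = (-20.565, -8.0632). Then |QM| = |M − Q| = 42.478.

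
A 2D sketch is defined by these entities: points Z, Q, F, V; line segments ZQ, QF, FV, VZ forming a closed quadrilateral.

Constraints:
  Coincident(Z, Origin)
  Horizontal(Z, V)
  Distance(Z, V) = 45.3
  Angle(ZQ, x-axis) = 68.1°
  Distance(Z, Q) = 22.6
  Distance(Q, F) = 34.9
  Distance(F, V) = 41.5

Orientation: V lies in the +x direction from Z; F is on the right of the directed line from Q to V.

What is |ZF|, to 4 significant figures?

15.17

Z is at the origin; ZV is horizontal with |ZV| = 45.3 and V in +x, so V = (45.3, 0). ZQ runs at 68.1° with |ZQ| = 22.6, so Q = (8.430, 20.97). F is determined by |QF| = 34.9 and |FV| = 41.5 together: it lies at the intersection of circle(Q, 34.9) and circle(V, 41.5). With |QV| = 42.42, the foot of the radical line on QV is 15.26 from Q and the perpendicular offset is √(34.9² − 15.26²) = 31.38. Taking the right-of-QV solution: F = (6.182, -13.86).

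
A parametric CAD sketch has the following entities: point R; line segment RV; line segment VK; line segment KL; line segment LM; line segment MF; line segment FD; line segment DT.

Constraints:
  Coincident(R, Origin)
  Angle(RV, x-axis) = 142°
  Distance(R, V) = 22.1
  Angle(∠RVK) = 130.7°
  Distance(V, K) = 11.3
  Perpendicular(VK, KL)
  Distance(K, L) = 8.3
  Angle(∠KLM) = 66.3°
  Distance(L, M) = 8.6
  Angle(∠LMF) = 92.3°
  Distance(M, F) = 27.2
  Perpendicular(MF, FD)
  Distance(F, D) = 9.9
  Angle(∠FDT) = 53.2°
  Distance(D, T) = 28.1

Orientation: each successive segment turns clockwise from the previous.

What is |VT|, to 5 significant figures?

2.4452

R is at the origin; RV runs at 142.0° with length 22.1, so V = (-17.415, 13.606). ∠RVK = 130.7° gives VK at 92.700° from the x-axis; with |VK| = 11.3, K = (-17.947, 24.894). VK ⟂ KL, so KL runs at 2.7000°; with |KL| = 8.3, L = (-9.6566, 25.285). ∠KLM = 66.3° gives LM at -111.00° from the x-axis; with |LM| = 8.6, M = (-12.739, 17.256). ∠LMF = 92.3° gives MF at 161.30° from the x-axis; with |MF| = 27.2, F = (-38.503, 25.976). The perpendicularity gives FD at right angles to MF, so FD runs at 71.300°; with |FD| = 9.9, D = (-35.329, 35.354). ∠FDT = 53.2° gives DT at -55.500° from the x-axis; with |DT| = 28.1, T = (-19.413, 12.196). Then |VT| = |T − V| = 2.4452.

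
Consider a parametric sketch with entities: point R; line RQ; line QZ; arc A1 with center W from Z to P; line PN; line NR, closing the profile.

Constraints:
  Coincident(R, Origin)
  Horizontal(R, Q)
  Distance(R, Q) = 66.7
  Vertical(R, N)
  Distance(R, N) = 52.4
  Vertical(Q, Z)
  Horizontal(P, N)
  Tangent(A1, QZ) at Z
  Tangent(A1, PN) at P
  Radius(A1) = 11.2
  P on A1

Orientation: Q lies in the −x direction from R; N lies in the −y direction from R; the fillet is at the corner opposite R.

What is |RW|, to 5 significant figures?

69.121

R is at the origin; R and Q share the same y with |RQ| = 66.7 and Q on the −x side, so Q = (-66.700, 0.0000). RN is vertical with |RN| = 52.4 and N on the −y side, so N = (0.0000, -52.400). The virtual corner opposite R is at (-66.700, -52.400). A1 meets QZ tangentially, so WZ is at right angles to QZ and tangency of A1 to PN means the radius WP is perpendicular to PN, with radius 11.2, so the center W sits 11.2 in from both sides at W = (-55.500, -41.200). Then |RW| = |W − R| = 69.121.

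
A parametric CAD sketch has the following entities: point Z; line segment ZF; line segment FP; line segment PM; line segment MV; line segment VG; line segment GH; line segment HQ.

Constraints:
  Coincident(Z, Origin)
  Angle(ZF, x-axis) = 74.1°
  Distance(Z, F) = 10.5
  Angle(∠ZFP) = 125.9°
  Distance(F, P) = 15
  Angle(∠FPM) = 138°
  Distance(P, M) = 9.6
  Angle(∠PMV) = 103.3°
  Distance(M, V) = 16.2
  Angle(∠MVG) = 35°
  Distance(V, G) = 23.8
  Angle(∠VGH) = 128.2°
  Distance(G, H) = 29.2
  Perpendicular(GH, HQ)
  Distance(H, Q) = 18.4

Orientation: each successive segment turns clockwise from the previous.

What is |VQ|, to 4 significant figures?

43.92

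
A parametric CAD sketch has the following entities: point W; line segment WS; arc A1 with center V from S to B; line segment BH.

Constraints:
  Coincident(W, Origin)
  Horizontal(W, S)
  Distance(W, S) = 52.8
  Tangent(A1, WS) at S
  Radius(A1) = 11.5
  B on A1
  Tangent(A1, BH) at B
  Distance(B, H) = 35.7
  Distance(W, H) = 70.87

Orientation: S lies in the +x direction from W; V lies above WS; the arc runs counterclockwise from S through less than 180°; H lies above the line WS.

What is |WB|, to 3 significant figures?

65.4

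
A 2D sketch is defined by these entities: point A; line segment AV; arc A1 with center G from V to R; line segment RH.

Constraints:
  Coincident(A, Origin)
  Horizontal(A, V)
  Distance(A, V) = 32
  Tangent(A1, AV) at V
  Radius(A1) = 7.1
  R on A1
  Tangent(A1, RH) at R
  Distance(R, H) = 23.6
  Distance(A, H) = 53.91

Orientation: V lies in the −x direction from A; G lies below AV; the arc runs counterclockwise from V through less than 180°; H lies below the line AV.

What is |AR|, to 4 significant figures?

38.95

Checks: A.y = 0.00, V.y = 0.00 ✓; |GV| = 7.100 ✓; |GR| = 7.100 ✓; ∠(GR, RH) = 90.00° ✓; |RH| = 23.60 ✓; |AH| = 53.91 ✓.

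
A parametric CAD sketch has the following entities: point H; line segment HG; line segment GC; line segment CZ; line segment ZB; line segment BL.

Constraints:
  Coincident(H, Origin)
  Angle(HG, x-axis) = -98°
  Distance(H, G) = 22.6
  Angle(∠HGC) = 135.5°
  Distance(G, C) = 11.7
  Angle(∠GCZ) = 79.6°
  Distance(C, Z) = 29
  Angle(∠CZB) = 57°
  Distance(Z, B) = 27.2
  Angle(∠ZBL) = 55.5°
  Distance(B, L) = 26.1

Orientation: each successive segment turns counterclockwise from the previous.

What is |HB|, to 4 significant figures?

6.636

H is at the origin; HG runs at -98.0° with length 22.6, so G = (-3.145, -22.38). ∠HGC = 135.5° gives GC at -53.50° from the x-axis; with |GC| = 11.7, C = (3.814, -31.79). ∠GCZ = 79.6° gives CZ at 46.90° from the x-axis; with |CZ| = 29.0, Z = (23.63, -10.61). ∠CZB = 57.0° gives ZB at 169.9° from the x-axis; with |ZB| = 27.2, B = (-3.149, -5.841). Then |HB| = |B − H| = 6.636.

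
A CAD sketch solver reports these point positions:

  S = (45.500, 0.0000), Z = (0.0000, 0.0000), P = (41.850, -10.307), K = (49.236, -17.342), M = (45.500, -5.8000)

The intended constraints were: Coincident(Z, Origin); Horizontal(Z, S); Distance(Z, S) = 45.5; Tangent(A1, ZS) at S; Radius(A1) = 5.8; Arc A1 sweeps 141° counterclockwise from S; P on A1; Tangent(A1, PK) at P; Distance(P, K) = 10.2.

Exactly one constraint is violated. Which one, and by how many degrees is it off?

Tangent(A1, PK) at P — off by 4.60°.

Z = (0.00, 0.00) ✓; Z.y = 0.00, S.y = 0.00 ✓; |ZS| = 45.50 ✓; ∠(MS, SZ) = 90.00° ✓; |MS| = 5.800 ✓; bearing(M→P) − bearing(M→S) = 141.0° ✓; |MP| = 5.800 ✓; ∠(MP, PK) = 94.60° ✗; |PK| = 10.20 ✓.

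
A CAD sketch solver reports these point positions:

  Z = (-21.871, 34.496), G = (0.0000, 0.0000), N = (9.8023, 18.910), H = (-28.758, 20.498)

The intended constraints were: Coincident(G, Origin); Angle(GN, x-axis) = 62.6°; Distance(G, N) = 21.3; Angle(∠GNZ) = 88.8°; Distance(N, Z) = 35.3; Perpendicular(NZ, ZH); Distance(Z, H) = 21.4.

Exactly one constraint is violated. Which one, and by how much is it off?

Distance(Z, H) = 21.4 — off by 5.80.

G = (0.00, 0.00) ✓; GN at 62.60° ✓; |GN| = 21.30 ✓; ∠GNZ = 88.80° ✓; |NZ| = 35.30 ✓; ∠(NZ, ZH) = 90.00° ✓; |ZH| = 15.60 ✗.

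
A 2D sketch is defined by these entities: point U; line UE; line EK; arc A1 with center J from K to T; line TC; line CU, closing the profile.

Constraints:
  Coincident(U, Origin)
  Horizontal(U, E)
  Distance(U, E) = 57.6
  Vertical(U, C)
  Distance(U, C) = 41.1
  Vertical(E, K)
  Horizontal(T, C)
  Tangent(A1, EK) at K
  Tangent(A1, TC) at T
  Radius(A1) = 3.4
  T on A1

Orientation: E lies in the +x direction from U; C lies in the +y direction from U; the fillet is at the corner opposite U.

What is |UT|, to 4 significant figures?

68.02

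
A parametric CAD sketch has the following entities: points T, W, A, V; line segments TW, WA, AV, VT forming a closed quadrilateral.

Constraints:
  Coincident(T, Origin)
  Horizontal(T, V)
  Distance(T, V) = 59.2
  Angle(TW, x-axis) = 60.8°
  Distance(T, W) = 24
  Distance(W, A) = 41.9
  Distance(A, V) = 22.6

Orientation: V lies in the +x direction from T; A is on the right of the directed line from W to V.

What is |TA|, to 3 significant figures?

40.7

Checks: TW at 60.80° ✓; |WA| = 41.90 ✓; |AV| = 22.60 ✓.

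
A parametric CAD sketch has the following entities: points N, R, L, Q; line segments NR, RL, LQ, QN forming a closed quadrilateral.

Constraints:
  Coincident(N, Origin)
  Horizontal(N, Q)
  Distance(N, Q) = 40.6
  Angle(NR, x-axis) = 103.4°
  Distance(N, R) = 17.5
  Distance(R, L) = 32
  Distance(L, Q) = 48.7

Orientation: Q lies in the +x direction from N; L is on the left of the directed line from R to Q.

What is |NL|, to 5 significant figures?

44.926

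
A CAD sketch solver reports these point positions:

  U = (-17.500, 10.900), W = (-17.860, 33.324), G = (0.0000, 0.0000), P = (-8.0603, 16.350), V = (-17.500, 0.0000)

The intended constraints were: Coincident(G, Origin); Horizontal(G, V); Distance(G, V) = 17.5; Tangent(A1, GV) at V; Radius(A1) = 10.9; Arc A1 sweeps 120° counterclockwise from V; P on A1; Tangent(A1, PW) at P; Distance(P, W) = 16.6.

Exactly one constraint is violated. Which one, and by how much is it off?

Distance(P, W) = 16.6 — off by 3.00.

G = (0.00, 0.00) ✓; G.y = 0.00, V.y = 0.00 ✓; |GV| = 17.50 ✓; ∠(UV, VG) = 90.00° ✓; |UV| = 10.90 ✓; bearing(U→P) − bearing(U→V) = 120.0° ✓; |UP| = 10.90 ✓; ∠(UP, PW) = 90.00° ✓; |PW| = 19.60 ✗.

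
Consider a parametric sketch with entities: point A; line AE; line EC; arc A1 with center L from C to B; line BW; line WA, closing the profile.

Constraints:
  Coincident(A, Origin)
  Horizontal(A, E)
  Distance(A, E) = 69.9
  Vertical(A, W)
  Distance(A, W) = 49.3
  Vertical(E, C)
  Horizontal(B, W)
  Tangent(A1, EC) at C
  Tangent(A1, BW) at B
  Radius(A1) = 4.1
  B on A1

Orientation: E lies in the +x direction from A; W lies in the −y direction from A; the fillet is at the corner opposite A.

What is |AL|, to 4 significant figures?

79.83

A is at the origin; A and E share the same y with |AE| = 69.9 and E on the +x side, so E = (69.90, 0.000). A and W share the same x with |AW| = 49.3 and W on the −y side, so W = (0.000, -49.30). The virtual corner opposite A is at (69.90, -49.30). A1 meets EC tangentially, so LC is at right angles to EC and the tangent condition forces LB to be normal to BW, with radius 4.1, so the center L sits 4.1 in from both sides at L = (65.80, -45.20). Then |AL| = |L − A| = 79.83.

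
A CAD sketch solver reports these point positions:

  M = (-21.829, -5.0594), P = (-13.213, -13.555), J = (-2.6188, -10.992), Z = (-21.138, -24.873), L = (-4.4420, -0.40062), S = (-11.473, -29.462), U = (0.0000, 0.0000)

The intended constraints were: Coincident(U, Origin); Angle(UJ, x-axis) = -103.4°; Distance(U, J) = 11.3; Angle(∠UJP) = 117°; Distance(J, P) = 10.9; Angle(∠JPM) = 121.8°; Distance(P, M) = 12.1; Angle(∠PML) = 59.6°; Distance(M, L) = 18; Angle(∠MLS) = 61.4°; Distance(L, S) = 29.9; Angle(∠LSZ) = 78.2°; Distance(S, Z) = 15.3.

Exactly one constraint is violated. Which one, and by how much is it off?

Distance(S, Z) = 15.3 — off by 4.60.

U = (0.00, 0.00) ✓; UJ at -103.4° ✓; |UJ| = 11.30 ✓; ∠UJP = 117.0° ✓; |JP| = 10.90 ✓; ∠JPM = 121.8° ✓; |PM| = 12.10 ✓; ∠PML = 59.60° ✓; |ML| = 18.00 ✓; ∠MLS = 61.40° ✓; |LS| = 29.90 ✓; ∠LSZ = 78.20° ✓; |SZ| = 10.70 ✗.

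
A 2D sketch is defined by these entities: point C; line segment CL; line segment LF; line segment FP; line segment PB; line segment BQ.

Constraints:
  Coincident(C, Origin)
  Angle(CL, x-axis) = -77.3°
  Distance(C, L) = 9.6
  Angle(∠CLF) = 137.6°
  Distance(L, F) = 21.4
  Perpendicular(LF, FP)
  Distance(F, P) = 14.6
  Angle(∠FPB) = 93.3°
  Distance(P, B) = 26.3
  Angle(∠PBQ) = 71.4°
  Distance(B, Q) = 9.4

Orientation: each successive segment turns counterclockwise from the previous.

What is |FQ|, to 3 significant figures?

24.8

C is at the origin; CL runs at -77.3° with length 9.6, so L = (2.11, -9.37). ∠CLF = 137.6° gives LF at -34.9° from the x-axis; with |LF| = 21.4, F = (19.7, -21.6). LF is perpendicular to FP, so FP runs at 55.1°; with |FP| = 14.6, P = (28.0, -9.63). ∠FPB = 93.3° gives PB at 142° from the x-axis; with |PB| = 26.3, B = (7.35, 6.63). ∠PBQ = 71.4° gives BQ at -110° from the x-axis; with |BQ| = 9.4, Q = (4.19, -2.23). Then |FQ| = |Q − F| = 24.8.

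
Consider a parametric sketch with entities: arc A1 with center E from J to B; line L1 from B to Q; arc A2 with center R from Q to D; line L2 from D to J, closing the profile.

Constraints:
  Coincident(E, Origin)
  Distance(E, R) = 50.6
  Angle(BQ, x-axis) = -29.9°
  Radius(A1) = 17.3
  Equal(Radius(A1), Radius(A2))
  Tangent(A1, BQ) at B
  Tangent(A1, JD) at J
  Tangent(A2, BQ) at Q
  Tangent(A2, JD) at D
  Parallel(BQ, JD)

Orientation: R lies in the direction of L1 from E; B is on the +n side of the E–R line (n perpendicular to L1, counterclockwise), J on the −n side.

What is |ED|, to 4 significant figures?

53.48

Tangency of A1 to both parallel lines with radius 17.3 puts B and J at E ± 17.3·n: B = (8.624, 15.00), J = (-8.624, -15.00). Equal radii place Q and D the same way about R: Q = R + 17.3·n = (52.49, -10.23), D = R − 17.3·n = (35.24, -40.22). Then |ED| = |D − E| = 53.48.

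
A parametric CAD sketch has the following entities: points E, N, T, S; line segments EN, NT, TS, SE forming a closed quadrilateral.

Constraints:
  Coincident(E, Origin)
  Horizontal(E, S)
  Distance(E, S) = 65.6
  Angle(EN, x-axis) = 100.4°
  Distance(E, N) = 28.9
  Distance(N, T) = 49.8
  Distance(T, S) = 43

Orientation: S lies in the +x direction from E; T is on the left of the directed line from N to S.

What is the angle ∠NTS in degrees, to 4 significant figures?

110.4°

E is at the origin; E and S share the same y with |ES| = 65.6 and S in +x, so S = (65.6, 0). EN runs at 100.4° with |EN| = 28.9, so N = (-5.217, 28.43). T is determined by |NT| = 49.8 and |TS| = 43.0 together: it lies at the intersection of circle(N, 49.8) and circle(S, 43.0). With |NS| = 76.31, the foot of the radical line on NS is 42.29 from N and the perpendicular offset is √(49.8² − 42.29²) = 26.30. Taking the left-of-NS solution: T = (43.83, 37.08).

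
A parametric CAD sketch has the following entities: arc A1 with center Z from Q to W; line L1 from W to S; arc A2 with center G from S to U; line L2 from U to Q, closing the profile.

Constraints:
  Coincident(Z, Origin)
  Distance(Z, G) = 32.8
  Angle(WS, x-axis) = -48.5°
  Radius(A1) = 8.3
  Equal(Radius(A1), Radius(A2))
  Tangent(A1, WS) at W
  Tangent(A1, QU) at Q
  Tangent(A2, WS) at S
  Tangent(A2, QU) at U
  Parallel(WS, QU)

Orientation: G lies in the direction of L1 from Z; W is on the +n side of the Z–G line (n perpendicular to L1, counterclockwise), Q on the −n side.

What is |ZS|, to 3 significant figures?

33.8

The slot axis is L1's direction at -48.5°, so u = (cos -48.5°, sin -48.5°) = (0.663, -0.749) and n = (−sin -48.5°, cos -48.5°) = (0.749, 0.663). Z is at the origin and G lies 32.8 along u from Z, so G = 32.8·u = (21.7, -24.6). Tangency of A1 to both parallel lines with radius 8.3 puts W and Q at Z ± 8.3·n: W = (6.22, 5.50), Q = (-6.22, -5.50). Equal radii place S and U the same way about G: S = G + 8.3·n = (28.0, -19.1), U = G − 8.3·n = (15.5, -30.1). Then |ZS| = |S − Z| = 33.8.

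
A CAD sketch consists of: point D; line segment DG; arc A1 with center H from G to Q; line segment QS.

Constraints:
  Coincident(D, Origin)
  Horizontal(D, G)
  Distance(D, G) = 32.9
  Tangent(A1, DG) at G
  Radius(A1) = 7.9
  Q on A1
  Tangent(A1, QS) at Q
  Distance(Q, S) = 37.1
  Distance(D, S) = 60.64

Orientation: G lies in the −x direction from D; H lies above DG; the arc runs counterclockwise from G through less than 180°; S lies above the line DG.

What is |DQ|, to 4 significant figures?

27.96

D is at the origin; D and G share the same y with |DG| = 32.9 and G on the −x side, so G = (-32.90, 0.000). A1 meets DG tangentially, so HG is at right angles to DG, so H = G + (0, 7.9) = (-32.90, 7.900). Since HQ ⟂ QS (tangency), |HS| = √(7.9² + 37.1²) = 37.93 regardless of where Q sits on A1. So S lies on both circle(D, 60.64) and circle(H, 37.93); the above-DG intersection is S = (-40.60, 45.04). Q is the foot of the tangent from S: Q = (-25.67, 11.08).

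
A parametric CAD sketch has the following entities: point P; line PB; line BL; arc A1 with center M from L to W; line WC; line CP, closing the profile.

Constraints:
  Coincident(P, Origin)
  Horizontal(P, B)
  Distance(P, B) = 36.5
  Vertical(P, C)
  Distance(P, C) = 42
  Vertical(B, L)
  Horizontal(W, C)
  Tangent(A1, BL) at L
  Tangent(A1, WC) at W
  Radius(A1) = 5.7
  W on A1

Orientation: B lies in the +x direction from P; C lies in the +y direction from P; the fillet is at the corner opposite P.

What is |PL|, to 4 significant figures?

51.48

The virtual corner opposite P is at (36.50, 42.00). Tangency of A1 to BL means the radius ML is perpendicular to BL and since A1 is tangent to WC there, MW ⟂ WC, with radius 5.7, so the center M sits 5.7 in from both sides at M = (30.80, 36.30). That places the tangent points at L = (36.50, 36.30) on BL and W = (30.80, 42.00) on WC. Then |PL| = |L − P| = 51.48.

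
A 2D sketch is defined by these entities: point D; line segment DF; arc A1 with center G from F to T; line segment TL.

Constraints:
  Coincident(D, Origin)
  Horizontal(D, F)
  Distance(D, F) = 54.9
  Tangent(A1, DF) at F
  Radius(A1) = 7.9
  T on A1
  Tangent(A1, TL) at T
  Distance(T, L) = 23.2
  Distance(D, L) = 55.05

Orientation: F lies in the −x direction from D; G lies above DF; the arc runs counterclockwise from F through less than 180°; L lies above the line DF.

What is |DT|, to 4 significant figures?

47.60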